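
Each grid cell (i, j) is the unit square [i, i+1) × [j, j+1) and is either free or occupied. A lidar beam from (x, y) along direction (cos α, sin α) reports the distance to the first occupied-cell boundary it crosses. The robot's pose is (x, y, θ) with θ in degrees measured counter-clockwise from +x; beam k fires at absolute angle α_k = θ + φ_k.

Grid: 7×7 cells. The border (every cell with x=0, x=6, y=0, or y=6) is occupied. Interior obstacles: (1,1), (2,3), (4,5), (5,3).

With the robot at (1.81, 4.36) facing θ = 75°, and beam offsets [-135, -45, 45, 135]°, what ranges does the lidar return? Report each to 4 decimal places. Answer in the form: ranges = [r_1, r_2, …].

ranges = [0.4157, 2.5288, 1.6200, 0.9353]

beam 1: φ=-135°, α=300°
  cosα=0.5000 sinα=-0.8660 | (1,4) | tMaxX 0.3800 tMaxY 0.4157 | tΔX 2.0000 tΔY 1.1547
    t=0.3800 [x] (2,4)
    t=0.4157 [y] (2,3) — stop
  → r_1 = 0.4157
beam 2: φ=-45°, α=30°
  cosα=0.8660 sinα=0.5000 | (1,4) | tMaxX 0.2194 tMaxY 1.2800 | tΔX 1.1547 tΔY 2.0000
    t=0.2194 [x] (2,4)
    t=1.2800 [y] (2,5)
    t=1.3741 [x] (3,5)
    t=2.5288 [x] (4,5) — stop
  → r_2 = 2.5288
beam 3: φ=45°, α=120°
  cosα=-0.5000 sinα=0.8660 | (1,4) | tMaxX 1.6200 tMaxY 0.7390 | tΔX 2.0000 tΔY 1.1547
    t=0.7390 [y] (1,5)
    t=1.6200 [x] (0,5) — stop
  → r_3 = 1.6200
beam 4: φ=135°, α=210°
  cosα=-0.8660 sinα=-0.5000 | (1,4) | tMaxX 0.9353 tMaxY 0.7200 | tΔX 1.1547 tΔY 2.0000
    t=0.7200 [y] (1,3)
    t=0.9353 [x] (0,3) — stop
  → r_4 = 0.9353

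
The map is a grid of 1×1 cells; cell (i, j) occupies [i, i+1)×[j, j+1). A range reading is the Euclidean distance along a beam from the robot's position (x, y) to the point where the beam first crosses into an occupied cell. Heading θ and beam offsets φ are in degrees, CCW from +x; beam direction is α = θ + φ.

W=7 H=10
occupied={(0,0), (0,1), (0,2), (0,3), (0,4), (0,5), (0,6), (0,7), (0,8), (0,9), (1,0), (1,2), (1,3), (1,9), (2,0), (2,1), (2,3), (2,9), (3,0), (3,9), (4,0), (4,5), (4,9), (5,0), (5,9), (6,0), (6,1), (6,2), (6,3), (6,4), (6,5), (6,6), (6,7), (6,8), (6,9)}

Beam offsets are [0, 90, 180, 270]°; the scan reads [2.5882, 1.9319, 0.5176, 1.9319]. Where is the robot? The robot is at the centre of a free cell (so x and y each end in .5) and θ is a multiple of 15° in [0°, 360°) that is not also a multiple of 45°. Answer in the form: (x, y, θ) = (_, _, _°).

The pose lattice has 35·16 = 560 candidates. Test each by forward raycasting.
  (5.5, 3.5, 195°): beam 1 = 3.6235 ≠ 2.5882 ✗
  (1.5, 6.5, 255°): beam 1 = 1.9319 ≠ 2.5882 ✗
  (3.5, 6.5, 345°): beam 2 = 2.5882 ≠ 1.9319 ✗
  (3.5, 8.5, 255°): beam 1 = 4.6587 ≠ 2.5882 ✗
  (2.5, 6.5, 60°): beam 1 = 2.8868 ≠ 2.5882 ✗
  …
  (3.5, 3.5, 345°): r_1=2.5882, r_2=1.9319, r_3=0.5176, r_4=1.9319 — all match ✓
Only this pose fits every beam.

(x, y, θ) = (3.5, 3.5, 345°)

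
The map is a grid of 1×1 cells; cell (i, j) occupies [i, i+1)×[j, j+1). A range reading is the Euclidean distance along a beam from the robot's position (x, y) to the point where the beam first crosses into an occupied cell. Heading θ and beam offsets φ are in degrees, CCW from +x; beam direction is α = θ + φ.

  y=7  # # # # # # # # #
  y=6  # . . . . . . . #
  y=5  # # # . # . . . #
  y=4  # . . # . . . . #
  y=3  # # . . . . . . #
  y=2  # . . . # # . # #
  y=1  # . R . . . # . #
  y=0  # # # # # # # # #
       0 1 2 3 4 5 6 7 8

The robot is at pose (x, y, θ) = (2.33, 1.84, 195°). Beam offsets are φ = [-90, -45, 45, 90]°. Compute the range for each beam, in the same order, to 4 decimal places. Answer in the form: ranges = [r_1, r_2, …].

beam 1: φ=-90°, α=105°
  cosα=-0.2588 sinα=0.9659 | (2,1) | tMaxX 1.2750 tMaxY 0.1656 | tΔX 3.8637 tΔY 1.0353
    t=0.1656 [y] (2,2)
    t=1.2009 [y] (2,3)
    t=1.2750 [x] (1,3) — stop
  → r_1 = 1.2750
beam 2: φ=-45°, α=150°
  cosα=-0.8660 sinα=0.5000 | (2,1) | tMaxX 0.3811 tMaxY 0.3200 | tΔX 1.1547 tΔY 2.0000
    t=0.3200 [y] (2,2)
    t=0.3811 [x] (1,2)
    t=1.5358 [x] (0,2) — stop
  → r_2 = 1.5358
beam 3: φ=45°, α=240°
  cosα=-0.5000 sinα=-0.8660 | (2,1) | tMaxX 0.6600 tMaxY 0.9699 | tΔX 2.0000 tΔY 1.1547
    t=0.6600 [x] (1,1)
    t=0.9699 [y] (1,0) — stop
  → r_3 = 0.9699
beam 4: φ=90°, α=285°
  cosα=0.2588 sinα=-0.9659 | (2,1) | tMaxX 2.5887 tMaxY 0.8696 | tΔX 3.8637 tΔY 1.0353
    t=0.8696 [y] (2,0) — stop
  → r_4 = 0.8696

ranges = [1.2750, 1.5358, 0.9699, 0.8696]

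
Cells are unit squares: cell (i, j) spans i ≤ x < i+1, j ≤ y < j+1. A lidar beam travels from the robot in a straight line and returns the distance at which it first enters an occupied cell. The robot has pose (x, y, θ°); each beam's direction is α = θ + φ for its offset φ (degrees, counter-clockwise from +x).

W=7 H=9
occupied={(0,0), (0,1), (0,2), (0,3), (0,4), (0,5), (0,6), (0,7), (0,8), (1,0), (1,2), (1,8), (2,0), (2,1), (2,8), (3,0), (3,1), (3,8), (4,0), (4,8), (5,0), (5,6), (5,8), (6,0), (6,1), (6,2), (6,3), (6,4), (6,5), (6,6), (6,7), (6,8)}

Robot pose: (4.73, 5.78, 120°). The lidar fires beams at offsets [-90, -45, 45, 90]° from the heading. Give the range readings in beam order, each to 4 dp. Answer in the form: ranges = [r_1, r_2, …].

ranges = [0.4400, 1.0432, 3.8616, 4.3070]

beam 1: φ=-90°, α=30°
  cosα=0.8660 sinα=0.5000 | (4,5) | tMaxX 0.3118 tMaxY 0.4400 | tΔX 1.1547 tΔY 2.0000
    t=0.3118 [x] (5,5)
    t=0.4400 [y] (5,6) — stop
  → r_1 = 0.4400
beam 2: φ=-45°, α=75°
  cosα=0.2588 sinα=0.9659 | (4,5) | tMaxX 1.0432 tMaxY 0.2278 | tΔX 3.8637 tΔY 1.0353
    t=0.2278 [y] (4,6)
    t=1.0432 [x] (5,6) — stop
  → r_2 = 1.0432
beam 3: φ=45°, α=165°
  cosα=-0.9659 sinα=0.2588 | (4,5) | tMaxX 0.7558 tMaxY 0.8500 | tΔX 1.0353 tΔY 3.8637
    t=0.7558 [x] (3,5)
    t=0.8500 [y] (3,6)
    t=1.7910 [x] (2,6)
    t=2.8263 [x] (1,6)
    t=3.8616 [x] (0,6) — stop
  → r_3 = 3.8616
beam 4: φ=90°, α=210°
  cosα=-0.8660 sinα=-0.5000 | (4,5) | tMaxX 0.8429 tMaxY 1.5600 | tΔX 1.1547 tΔY 2.0000
    t=0.8429 [x] (3,5)
    t=1.5600 [y] (3,4)
    t=1.9976 [x] (2,4)
    t=3.1523 [x] (1,4)
    t=3.5600 [y] (1,3)
    t=4.3070 [x] (0,3) — stop
  → r_4 = 4.3070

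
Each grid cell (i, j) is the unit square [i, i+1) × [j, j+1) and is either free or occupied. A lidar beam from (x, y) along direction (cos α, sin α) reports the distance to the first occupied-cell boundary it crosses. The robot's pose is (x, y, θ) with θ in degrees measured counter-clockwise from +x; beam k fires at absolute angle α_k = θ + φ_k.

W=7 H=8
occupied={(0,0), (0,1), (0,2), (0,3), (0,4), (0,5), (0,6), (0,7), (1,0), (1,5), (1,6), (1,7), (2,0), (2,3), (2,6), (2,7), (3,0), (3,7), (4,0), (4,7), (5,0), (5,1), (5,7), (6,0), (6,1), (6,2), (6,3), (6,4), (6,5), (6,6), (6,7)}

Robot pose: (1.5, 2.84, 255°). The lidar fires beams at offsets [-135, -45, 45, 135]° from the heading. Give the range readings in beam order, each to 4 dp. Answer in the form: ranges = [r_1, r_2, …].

ranges = [1.0000, 0.5774, 2.1246, 0.5774]

beam 1: φ=-135°, α=120°
  cosα=-0.5000 sinα=0.8660 | (1,2) | tMaxX 1.0000 tMaxY 0.1848 | tΔX 2.0000 tΔY 1.1547
    t=0.1848 [y] (1,3)
    t=1.0000 [x] (0,3) — stop
  → r_1 = 1.0000
beam 2: φ=-45°, α=210°
  cosα=-0.8660 sinα=-0.5000 | (1,2) | tMaxX 0.5774 tMaxY 1.6800 | tΔX 1.1547 tΔY 2.0000
    t=0.5774 [x] (0,2) — stop
  → r_2 = 0.5774
beam 3: φ=45°, α=300°
  cosα=0.5000 sinα=-0.8660 | (1,2) | tMaxX 1.0000 tMaxY 0.9699 | tΔX 2.0000 tΔY 1.1547
    t=0.9699 [y] (1,1)
    t=1.0000 [x] (2,1)
    t=2.1246 [y] (2,0) — stop
  → r_3 = 2.1246
beam 4: φ=135°, α=30°
  cosα=0.8660 sinα=0.5000 | (1,2) | tMaxX 0.5774 tMaxY 0.3200 | tΔX 1.1547 tΔY 2.0000
    t=0.3200 [y] (1,3)
    t=0.5774 [x] (2,3) — stop
  → r_4 = 0.5774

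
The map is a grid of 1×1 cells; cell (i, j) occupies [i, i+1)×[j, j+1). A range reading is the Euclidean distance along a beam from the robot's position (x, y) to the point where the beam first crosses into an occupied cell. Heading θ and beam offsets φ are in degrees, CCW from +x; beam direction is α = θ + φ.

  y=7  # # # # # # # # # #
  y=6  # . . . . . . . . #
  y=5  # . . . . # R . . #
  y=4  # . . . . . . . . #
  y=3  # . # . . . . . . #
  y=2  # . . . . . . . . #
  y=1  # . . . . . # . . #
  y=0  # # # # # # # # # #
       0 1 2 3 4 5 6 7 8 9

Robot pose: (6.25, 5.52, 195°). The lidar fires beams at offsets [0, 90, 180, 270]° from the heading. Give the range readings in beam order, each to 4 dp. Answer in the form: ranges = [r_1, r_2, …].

ranges = [0.2588, 4.6794, 2.8470, 1.5322]

beam 1: φ=0°, α=195°
  dir = (cos 195°, sin 195°) = (-0.9659, -0.2588); from cell (6,5)
  next x-line at t=0.2588, next y-line at t=2.0091; Δt_x=1.0353, Δt_y=3.8637
    x: enter (5,5) at t=0.2588 ← occupied
  → r_1 = 0.2588
beam 2: φ=90°, α=285°
  dir = (cos 285°, sin 285°) = (0.2588, -0.9659); from cell (6,5)
  next x-line at t=2.8978, next y-line at t=0.5383; Δt_x=3.8637, Δt_y=1.0353
    y: enter (6,4) at t=0.5383
    y: enter (6,3) at t=1.5736
    y: enter (6,2) at t=2.6089
    x: enter (7,2) at t=2.8978
    y: enter (7,1) at t=3.6442
    y: enter (7,0) at t=4.6794 ← occupied
  → r_2 = 4.6794
beam 3: φ=180°, α=15°
  dir = (cos 15°, sin 15°) = (0.9659, 0.2588); from cell (6,5)
  next x-line at t=0.7765, next y-line at t=1.8546; Δt_x=1.0353, Δt_y=3.8637
    x: enter (7,5) at t=0.7765
    x: enter (8,5) at t=1.8117
    y: enter (8,6) at t=1.8546
    x: enter (9,6) at t=2.8470 ← occupied
  → r_3 = 2.8470
beam 4: φ=270°, α=105°
  dir = (cos 105°, sin 105°) = (-0.2588, 0.9659); from cell (6,5)
  next x-line at t=0.9659, next y-line at t=0.4969; Δt_x=3.8637, Δt_y=1.0353
    y: enter (6,6) at t=0.4969
    x: enter (5,6) at t=0.9659
    y: enter (5,7) at t=1.5322 ← occupied
  → r_4 = 1.5322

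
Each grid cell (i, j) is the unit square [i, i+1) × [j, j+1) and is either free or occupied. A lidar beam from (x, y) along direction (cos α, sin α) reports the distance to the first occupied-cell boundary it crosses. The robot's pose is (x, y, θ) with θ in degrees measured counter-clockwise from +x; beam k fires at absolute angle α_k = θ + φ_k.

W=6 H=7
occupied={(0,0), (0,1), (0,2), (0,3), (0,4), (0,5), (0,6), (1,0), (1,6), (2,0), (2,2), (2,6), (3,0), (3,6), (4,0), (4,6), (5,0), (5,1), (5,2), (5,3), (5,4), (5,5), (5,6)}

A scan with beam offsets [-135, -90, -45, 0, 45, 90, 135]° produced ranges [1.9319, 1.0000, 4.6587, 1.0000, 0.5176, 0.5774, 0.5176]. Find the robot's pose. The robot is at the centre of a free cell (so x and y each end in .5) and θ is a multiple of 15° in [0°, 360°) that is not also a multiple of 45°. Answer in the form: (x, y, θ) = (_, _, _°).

(x, y, θ) = (1.5, 1.5, 120°)

Candidates: 19 free-cell centres × 16 headings = 304 poses. Raycast each; keep the one whose scan matches to 4 dp.
  (4.5, 2.5, 150°): beam 1 = 0.5176 ≠ 1.9319 ✗
  (3.5, 5.5, 240°): beam 1 = 0.5176 ≠ 1.9319 ✗
  (1.5, 1.5, 285°): beam 1 = 0.5774 ≠ 1.9319 ✗
  …
  (1.5, 1.5, 120°): r_1=1.9319, r_2=1.0000, r_3=4.6587, r_4=1.0000, r_5=0.5176, r_6=0.5774, r_7=0.5176 — all match ✓
Only this pose fits every beam.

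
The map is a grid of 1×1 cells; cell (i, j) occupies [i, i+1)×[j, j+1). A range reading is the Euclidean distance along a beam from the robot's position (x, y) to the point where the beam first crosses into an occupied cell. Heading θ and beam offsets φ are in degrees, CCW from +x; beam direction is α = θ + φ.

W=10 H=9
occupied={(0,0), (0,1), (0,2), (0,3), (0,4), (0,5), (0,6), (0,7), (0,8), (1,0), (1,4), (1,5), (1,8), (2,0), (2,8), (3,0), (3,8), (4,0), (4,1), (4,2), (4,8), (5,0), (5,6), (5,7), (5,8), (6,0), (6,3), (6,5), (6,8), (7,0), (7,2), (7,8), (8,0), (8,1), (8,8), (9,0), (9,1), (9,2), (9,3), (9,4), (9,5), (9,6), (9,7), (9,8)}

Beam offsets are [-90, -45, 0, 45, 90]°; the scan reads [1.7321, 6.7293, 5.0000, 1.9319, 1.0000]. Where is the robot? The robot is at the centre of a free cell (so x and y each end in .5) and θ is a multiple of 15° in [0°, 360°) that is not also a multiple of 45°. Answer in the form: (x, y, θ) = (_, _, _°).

Enumerate (i+0.5, j+0.5, θ) over the 46 free cells and 16 admissible headings. For each, cast all 5 beams and compare to the given ranges.
  (1.5, 6.5, 105°): beam 1 = 3.6235 ≠ 1.7321 ✗
  (2.5, 2.5, 165°): beam 1 = 5.6940 ≠ 1.7321 ✗
  (3.5, 4.5, 75°): beam 1 = 2.5882 ≠ 1.7321 ✗
  (8.5, 3.5, 330°): beam 1 = 1.0000 ≠ 1.7321 ✗
  …
  (2.5, 3.5, 60°): r_1=1.7321, r_2=6.7293, r_3=5.0000, r_4=1.9319, r_5=1.0000 — all match ✓
No second candidate reproduces the full scan.

(x, y, θ) = (2.5, 3.5, 60°)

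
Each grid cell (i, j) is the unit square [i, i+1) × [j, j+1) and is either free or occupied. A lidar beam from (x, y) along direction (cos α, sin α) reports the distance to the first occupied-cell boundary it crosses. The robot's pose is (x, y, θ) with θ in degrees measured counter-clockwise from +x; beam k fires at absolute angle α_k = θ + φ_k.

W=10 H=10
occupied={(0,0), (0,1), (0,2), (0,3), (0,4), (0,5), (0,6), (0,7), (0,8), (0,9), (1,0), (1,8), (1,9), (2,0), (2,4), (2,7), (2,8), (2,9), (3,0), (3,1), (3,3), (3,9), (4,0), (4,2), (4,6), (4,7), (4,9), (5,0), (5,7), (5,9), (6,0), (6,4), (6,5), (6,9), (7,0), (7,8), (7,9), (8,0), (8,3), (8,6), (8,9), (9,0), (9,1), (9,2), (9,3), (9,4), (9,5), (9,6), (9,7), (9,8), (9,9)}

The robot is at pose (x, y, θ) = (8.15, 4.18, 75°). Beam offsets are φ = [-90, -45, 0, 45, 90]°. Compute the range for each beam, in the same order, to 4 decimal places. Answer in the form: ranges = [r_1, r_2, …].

beam 1: φ=-90°, α=345°
  d=(0.9659,-0.2588)  start (8,4)  tX=0.8800 tY=0.6955  stride 1/|dx|=1.0353 1/|dy|=3.8637
    cross y-line → (8,3), t=0.6955 (wall)
  → r_1 = 0.6955
beam 2: φ=-45°, α=30°
  d=(0.8660,0.5000)  start (8,4)  tX=0.9815 tY=1.6400  stride 1/|dx|=1.1547 1/|dy|=2.0000
    cross x-line → (9,4), t=0.9815 (wall)
  → r_2 = 0.9815
beam 3: φ=0°, α=75°
  d=(0.2588,0.9659)  start (8,4)  tX=3.2841 tY=0.8489  stride 1/|dx|=3.8637 1/|dy|=1.0353
    cross y-line → (8,5), t=0.8489
    cross y-line → (8,6), t=1.8842 (wall)
  → r_3 = 1.8842
beam 4: φ=45°, α=120°
  d=(-0.5000,0.8660)  start (8,4)  tX=0.3000 tY=0.9469  stride 1/|dx|=2.0000 1/|dy|=1.1547
    cross x-line → (7,4), t=0.3000
    cross y-line → (7,5), t=0.9469
    cross y-line → (7,6), t=2.1016
    cross x-line → (6,6), t=2.3000
    cross y-line → (6,7), t=3.2563
    cross x-line → (5,7), t=4.3000 (wall)
  → r_4 = 4.3000
beam 5: φ=90°, α=165°
  d=(-0.9659,0.2588)  start (8,4)  tX=0.1553 tY=3.1682  stride 1/|dx|=1.0353 1/|dy|=3.8637
    cross x-line → (7,4), t=0.1553
    cross x-line → (6,4), t=1.1906 (wall)
  → r_5 = 1.1906

ranges = [0.6955, 0.9815, 1.8842, 4.3000, 1.1906]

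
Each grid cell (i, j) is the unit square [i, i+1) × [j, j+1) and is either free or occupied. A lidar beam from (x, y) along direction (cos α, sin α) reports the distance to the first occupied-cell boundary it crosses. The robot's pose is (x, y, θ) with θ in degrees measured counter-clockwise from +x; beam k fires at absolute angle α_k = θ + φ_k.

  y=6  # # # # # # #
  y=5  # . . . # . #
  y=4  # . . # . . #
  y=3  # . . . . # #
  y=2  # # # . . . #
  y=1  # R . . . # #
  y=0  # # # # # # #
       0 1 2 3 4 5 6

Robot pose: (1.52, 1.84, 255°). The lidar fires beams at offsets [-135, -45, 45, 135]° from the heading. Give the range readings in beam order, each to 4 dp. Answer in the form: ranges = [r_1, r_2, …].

ranges = [0.1848, 0.6004, 0.9699, 0.3200]

beam 1: φ=-135°, α=120°
  dir = (cos 120°, sin 120°) = (-0.5000, 0.8660); from cell (1,1)
  next x-line at t=1.0400, next y-line at t=0.1848; Δt_x=2.0000, Δt_y=1.1547
    y: enter (1,2) at t=0.1848 ← occupied
  → r_1 = 0.1848
beam 2: φ=-45°, α=210°
  dir = (cos 210°, sin 210°) = (-0.8660, -0.5000); from cell (1,1)
  next x-line at t=0.6004, next y-line at t=1.6800; Δt_x=1.1547, Δt_y=2.0000
    x: enter (0,1) at t=0.6004 ← occupied
  → r_2 = 0.6004
beam 3: φ=45°, α=300°
  dir = (cos 300°, sin 300°) = (0.5000, -0.8660); from cell (1,1)
  next x-line at t=0.9600, next y-line at t=0.9699; Δt_x=2.0000, Δt_y=1.1547
    x: enter (2,1) at t=0.9600
    y: enter (2,0) at t=0.9699 ← occupied
  → r_3 = 0.9699
beam 4: φ=135°, α=30°
  dir = (cos 30°, sin 30°) = (0.8660, 0.5000); from cell (1,1)
  next x-line at t=0.5543, next y-line at t=0.3200; Δt_x=1.1547, Δt_y=2.0000
    y: enter (1,2) at t=0.3200 ← occupied
  → r_4 = 0.3200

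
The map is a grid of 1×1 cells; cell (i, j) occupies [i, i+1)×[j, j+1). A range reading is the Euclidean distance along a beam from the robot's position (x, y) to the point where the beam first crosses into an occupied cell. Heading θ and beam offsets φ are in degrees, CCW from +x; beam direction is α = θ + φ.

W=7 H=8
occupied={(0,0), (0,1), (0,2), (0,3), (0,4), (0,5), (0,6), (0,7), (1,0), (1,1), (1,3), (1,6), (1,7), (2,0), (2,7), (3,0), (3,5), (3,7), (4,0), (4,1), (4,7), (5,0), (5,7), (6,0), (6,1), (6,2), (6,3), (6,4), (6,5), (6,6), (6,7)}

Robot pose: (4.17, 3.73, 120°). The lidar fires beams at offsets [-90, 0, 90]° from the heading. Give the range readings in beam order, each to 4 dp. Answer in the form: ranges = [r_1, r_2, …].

ranges = [2.1131, 1.4665, 3.4600]

beam 1: φ=-90°, α=30°
  direction (0.8660, 0.5000); cell (4,3); t to first gridline: x 0.9584, y 0.5400 (then +1.1547 / +2.0000)
    (4,4) via y @ 0.5400
    (5,4) via x @ 0.9584
    (6,4) via x @ 2.1131  # hit
  → r_1 = 2.1131
beam 2: φ=0°, α=120°
  direction (-0.5000, 0.8660); cell (4,3); t to first gridline: x 0.3400, y 0.3118 (then +2.0000 / +1.1547)
    (4,4) via y @ 0.3118
    (3,4) via x @ 0.3400
    (3,5) via y @ 1.4665  # hit
  → r_2 = 1.4665
beam 3: φ=90°, α=210°
  direction (-0.8660, -0.5000); cell (4,3); t to first gridline: x 0.1963, y 1.4600 (then +1.1547 / +2.0000)
    (3,3) via x @ 0.1963
    (2,3) via x @ 1.3510
    (2,2) via y @ 1.4600
    (1,2) via x @ 2.5057
    (1,1) via y @ 3.4600  # hit
  → r_3 = 3.4600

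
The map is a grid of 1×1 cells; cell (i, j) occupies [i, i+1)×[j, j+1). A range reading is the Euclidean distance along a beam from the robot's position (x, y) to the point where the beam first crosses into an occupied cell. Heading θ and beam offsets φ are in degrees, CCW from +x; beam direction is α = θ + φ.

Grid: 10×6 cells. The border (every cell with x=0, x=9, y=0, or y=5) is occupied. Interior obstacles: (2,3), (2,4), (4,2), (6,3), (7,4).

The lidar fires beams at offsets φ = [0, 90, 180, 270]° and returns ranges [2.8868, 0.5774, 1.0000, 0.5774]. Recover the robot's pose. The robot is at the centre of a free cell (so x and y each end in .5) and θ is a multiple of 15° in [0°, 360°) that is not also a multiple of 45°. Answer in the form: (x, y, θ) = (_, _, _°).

The pose lattice has 27·16 = 432 candidates. Test each by forward raycasting.
  (1.5, 2.5, 150°): beam 1 = 0.5774 ≠ 2.8868 ✗
  (3.5, 1.5, 150°): beam 4 = 1.0000 ≠ 0.5774 ✗
  (1.5, 1.5, 195°): beam 1 = 0.5176 ≠ 2.8868 ✗
  …
  (1.5, 3.5, 300°): r_1=2.8868, r_2=0.5774, r_3=1.0000, r_4=0.5774 — all match ✓
Unique over the lattice → pose = (1.5, 3.5, 300°).

(x, y, θ) = (1.5, 3.5, 300°)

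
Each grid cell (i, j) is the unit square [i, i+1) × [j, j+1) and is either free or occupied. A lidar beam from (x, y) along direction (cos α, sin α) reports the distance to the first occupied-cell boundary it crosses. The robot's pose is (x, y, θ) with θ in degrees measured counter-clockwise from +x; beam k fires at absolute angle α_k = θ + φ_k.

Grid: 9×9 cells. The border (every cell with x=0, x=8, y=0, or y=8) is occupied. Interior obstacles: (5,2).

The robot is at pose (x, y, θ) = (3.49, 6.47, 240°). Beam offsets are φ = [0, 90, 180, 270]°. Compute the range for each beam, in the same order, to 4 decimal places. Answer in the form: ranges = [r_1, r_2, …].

beam 1: φ=0°, α=240°
  direction (-0.5000, -0.8660); cell (3,6); t to first gridline: x 0.9800, y 0.5427 (then +2.0000 / +1.1547)
    (3,5) via y @ 0.5427
    (2,5) via x @ 0.9800
    (2,4) via y @ 1.6974
    (2,3) via y @ 2.8521
    (1,3) via x @ 2.9800
    (1,2) via y @ 4.0068
    (0,2) via x @ 4.9800  # hit
  → r_1 = 4.9800
beam 2: φ=90°, α=330°
  direction (0.8660, -0.5000); cell (3,6); t to first gridline: x 0.5889, y 0.9400 (then +1.1547 / +2.0000)
    (4,6) via x @ 0.5889
    (4,5) via y @ 0.9400
    (5,5) via x @ 1.7436
    (6,5) via x @ 2.8983
    (6,4) via y @ 2.9400
    (7,4) via x @ 4.0530
    (7,3) via y @ 4.9400
    (8,3) via x @ 5.2077  # hit
  → r_2 = 5.2077
beam 3: φ=180°, α=60°
  direction (0.5000, 0.8660); cell (3,6); t to first gridline: x 1.0200, y 0.6120 (then +2.0000 / +1.1547)
    (3,7) via y @ 0.6120
    (4,7) via x @ 1.0200
    (4,8) via y @ 1.7667  # hit
  → r_3 = 1.7667
beam 4: φ=270°, α=150°
  direction (-0.8660, 0.5000); cell (3,6); t to first gridline: x 0.5658, y 1.0600 (then +1.1547 / +2.0000)
    (2,6) via x @ 0.5658
    (2,7) via y @ 1.0600
    (1,7) via x @ 1.7205
    (0,7) via x @ 2.8752  # hit
  → r_4 = 2.8752

ranges = [4.9800, 5.2077, 1.7667, 2.8752]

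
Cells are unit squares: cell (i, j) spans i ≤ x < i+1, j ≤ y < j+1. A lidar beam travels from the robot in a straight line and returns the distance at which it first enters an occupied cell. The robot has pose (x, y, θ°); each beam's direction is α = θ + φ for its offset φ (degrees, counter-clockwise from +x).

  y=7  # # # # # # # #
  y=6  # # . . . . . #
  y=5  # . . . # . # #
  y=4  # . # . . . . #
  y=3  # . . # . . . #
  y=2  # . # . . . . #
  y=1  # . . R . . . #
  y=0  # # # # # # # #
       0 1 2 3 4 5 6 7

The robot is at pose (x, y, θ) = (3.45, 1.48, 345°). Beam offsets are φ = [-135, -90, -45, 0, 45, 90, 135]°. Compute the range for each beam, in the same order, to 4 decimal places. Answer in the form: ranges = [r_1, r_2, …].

beam 1: φ=-135°, α=210°
  direction (-0.8660, -0.5000); cell (3,1); t to first gridline: x 0.5196, y 0.9600 (then +1.1547 / +2.0000)
    (2,1) via x @ 0.5196
    (2,0) via y @ 0.9600  # hit
  → r_1 = 0.9600
beam 2: φ=-90°, α=255°
  direction (-0.2588, -0.9659); cell (3,1); t to first gridline: x 1.7387, y 0.4969 (then +3.8637 / +1.0353)
    (3,0) via y @ 0.4969  # hit
  → r_2 = 0.4969
beam 3: φ=-45°, α=300°
  direction (0.5000, -0.8660); cell (3,1); t to first gridline: x 1.1000, y 0.5543 (then +2.0000 / +1.1547)
    (3,0) via y @ 0.5543  # hit
  → r_3 = 0.5543
beam 4: φ=0°, α=345°
  direction (0.9659, -0.2588); cell (3,1); t to first gridline: x 0.5694, y 1.8546 (then +1.0353 / +3.8637)
    (4,1) via x @ 0.5694
    (5,1) via x @ 1.6047
    (5,0) via y @ 1.8546  # hit
  → r_4 = 1.8546
beam 5: φ=45°, α=30°
  direction (0.8660, 0.5000); cell (3,1); t to first gridline: x 0.6351, y 1.0400 (then +1.1547 / +2.0000)
    (4,1) via x @ 0.6351
    (4,2) via y @ 1.0400
    (5,2) via x @ 1.7898
    (6,2) via x @ 2.9445
    (6,3) via y @ 3.0400
    (7,3) via x @ 4.0992  # hit
  → r_5 = 4.0992
beam 6: φ=90°, α=75°
  direction (0.2588, 0.9659); cell (3,1); t to first gridline: x 2.1250, y 0.5383 (then +3.8637 / +1.0353)
    (3,2) via y @ 0.5383
    (3,3) via y @ 1.5736  # hit
  → r_6 = 1.5736
beam 7: φ=135°, α=120°
  direction (-0.5000, 0.8660); cell (3,1); t to first gridline: x 0.9000, y 0.6004 (then +2.0000 / +1.1547)
    (3,2) via y @ 0.6004
    (2,2) via x @ 0.9000  # hit
  → r_7 = 0.9000

ranges = [0.9600, 0.4969, 0.5543, 1.8546, 4.0992, 1.5736, 0.9000]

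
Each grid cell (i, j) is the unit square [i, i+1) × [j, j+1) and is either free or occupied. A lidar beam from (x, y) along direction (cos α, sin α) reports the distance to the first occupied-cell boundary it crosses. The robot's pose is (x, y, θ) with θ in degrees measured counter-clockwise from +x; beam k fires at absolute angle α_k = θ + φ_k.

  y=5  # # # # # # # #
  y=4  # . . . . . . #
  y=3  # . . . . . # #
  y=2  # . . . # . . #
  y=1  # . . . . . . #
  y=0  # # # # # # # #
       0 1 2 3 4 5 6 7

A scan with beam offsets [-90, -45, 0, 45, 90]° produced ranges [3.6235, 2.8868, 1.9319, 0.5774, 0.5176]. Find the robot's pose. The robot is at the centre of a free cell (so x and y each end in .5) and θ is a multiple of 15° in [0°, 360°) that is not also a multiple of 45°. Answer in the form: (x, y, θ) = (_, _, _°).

(x, y, θ) = (3.5, 1.5, 195°)

The pose lattice has 22·16 = 352 candidates. Test each by forward raycasting.
  (4.5, 4.5, 150°): beam 1 = 0.5774 ≠ 3.6235 ✗
  (6.5, 2.5, 165°): beam 1 = 0.5176 ≠ 3.6235 ✗
  (2.5, 4.5, 300°): beam 1 = 1.7321 ≠ 3.6235 ✗
  (4.5, 4.5, 75°): beam 1 = 1.9319 ≠ 3.6235 ✗
  …
  (3.5, 1.5, 195°): r_1=3.6235, r_2=2.8868, r_3=1.9319, r_4=0.5774, r_5=0.5176 — all match ✓
No second candidate reproduces the full scan.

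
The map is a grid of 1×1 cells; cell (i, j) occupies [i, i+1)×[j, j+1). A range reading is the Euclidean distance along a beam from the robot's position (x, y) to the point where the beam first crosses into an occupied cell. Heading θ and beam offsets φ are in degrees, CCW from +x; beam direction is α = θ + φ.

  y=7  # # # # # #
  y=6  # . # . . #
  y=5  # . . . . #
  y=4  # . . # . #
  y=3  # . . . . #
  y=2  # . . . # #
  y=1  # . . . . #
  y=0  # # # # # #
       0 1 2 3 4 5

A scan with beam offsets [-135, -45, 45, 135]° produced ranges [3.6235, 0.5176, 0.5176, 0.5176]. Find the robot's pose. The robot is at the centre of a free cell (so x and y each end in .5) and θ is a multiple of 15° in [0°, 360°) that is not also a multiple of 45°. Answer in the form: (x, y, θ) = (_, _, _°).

The pose lattice has 21·16 = 336 candidates. Test each by forward raycasting.
  (2.5, 2.5, 255°): beam 1 = 3.0000 ≠ 3.6235 ✗
  (3.5, 6.5, 345°): beam 1 = 0.5774 ≠ 3.6235 ✗
  (2.5, 2.5, 150°): beam 1 = 1.5529 ≠ 3.6235 ✗
  (3.5, 2.5, 300°): beam 1 = 2.5882 ≠ 3.6235 ✗
  (3.5, 6.5, 75°): beam 1 = 3.0000 ≠ 3.6235 ✗
  …
  (4.5, 1.5, 300°): r_1=3.6235, r_2=0.5176, r_3=0.5176, r_4=0.5176 — all match ✓
No second candidate reproduces the full scan.

(x, y, θ) = (4.5, 1.5, 300°)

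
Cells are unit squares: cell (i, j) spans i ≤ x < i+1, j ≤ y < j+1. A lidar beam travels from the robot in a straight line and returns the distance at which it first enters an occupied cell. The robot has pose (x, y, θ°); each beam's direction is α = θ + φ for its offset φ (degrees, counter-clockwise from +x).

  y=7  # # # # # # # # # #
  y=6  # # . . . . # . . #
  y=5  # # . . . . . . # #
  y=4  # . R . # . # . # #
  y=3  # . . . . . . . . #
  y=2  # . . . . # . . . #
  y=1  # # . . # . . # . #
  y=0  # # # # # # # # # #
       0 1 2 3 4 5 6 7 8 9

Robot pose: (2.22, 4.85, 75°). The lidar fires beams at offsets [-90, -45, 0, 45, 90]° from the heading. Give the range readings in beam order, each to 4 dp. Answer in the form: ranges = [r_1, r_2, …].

beam 1: φ=-90°, α=345°
  cosα=0.9659 sinα=-0.2588 | (2,4) | tMaxX 0.8075 tMaxY 3.2841 | tΔX 1.0353 tΔY 3.8637
    t=0.8075 [x] (3,4)
    t=1.8428 [x] (4,4) — stop
  → r_1 = 1.8428
beam 2: φ=-45°, α=30°
  cosα=0.8660 sinα=0.5000 | (2,4) | tMaxX 0.9007 tMaxY 0.3000 | tΔX 1.1547 tΔY 2.0000
    t=0.3000 [y] (2,5)
    t=0.9007 [x] (3,5)
    t=2.0554 [x] (4,5)
    t=2.3000 [y] (4,6)
    t=3.2101 [x] (5,6)
    t=4.3000 [y] (5,7) — stop
  → r_2 = 4.3000
beam 3: φ=0°, α=75°
  cosα=0.2588 sinα=0.9659 | (2,4) | tMaxX 3.0137 tMaxY 0.1553 | tΔX 3.8637 tΔY 1.0353
    t=0.1553 [y] (2,5)
    t=1.1906 [y] (2,6)
    t=2.2258 [y] (2,7) — stop
  → r_3 = 2.2258
beam 4: φ=45°, α=120°
  cosα=-0.5000 sinα=0.8660 | (2,4) | tMaxX 0.4400 tMaxY 0.1732 | tΔX 2.0000 tΔY 1.1547
    t=0.1732 [y] (2,5)
    t=0.4400 [x] (1,5) — stop
  → r_4 = 0.4400
beam 5: φ=90°, α=165°
  cosα=-0.9659 sinα=0.2588 | (2,4) | tMaxX 0.2278 tMaxY 0.5796 | tΔX 1.0353 tΔY 3.8637
    t=0.2278 [x] (1,4)
    t=0.5796 [y] (1,5) — stop
  → r_5 = 0.5796

ranges = [1.8428, 4.3000, 2.2258, 0.4400, 0.5796]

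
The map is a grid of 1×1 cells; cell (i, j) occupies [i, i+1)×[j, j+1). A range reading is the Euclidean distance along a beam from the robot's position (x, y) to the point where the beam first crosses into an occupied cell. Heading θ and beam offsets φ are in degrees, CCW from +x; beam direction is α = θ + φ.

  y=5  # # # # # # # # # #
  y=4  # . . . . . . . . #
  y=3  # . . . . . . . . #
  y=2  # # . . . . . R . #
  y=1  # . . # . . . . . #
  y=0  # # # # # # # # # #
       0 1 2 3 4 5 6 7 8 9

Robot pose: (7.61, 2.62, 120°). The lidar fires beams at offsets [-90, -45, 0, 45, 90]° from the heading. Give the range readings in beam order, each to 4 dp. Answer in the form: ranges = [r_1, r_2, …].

ranges = [1.6050, 2.4640, 2.7482, 6.8432, 3.2400]

beam 1: φ=-90°, α=30°
  direction (0.8660, 0.5000); cell (7,2); t to first gridline: x 0.4503, y 0.7600 (then +1.1547 / +2.0000)
    (8,2) via x @ 0.4503
    (8,3) via y @ 0.7600
    (9,3) via x @ 1.6050  # hit
  → r_1 = 1.6050
beam 2: φ=-45°, α=75°
  direction (0.2588, 0.9659); cell (7,2); t to first gridline: x 1.5068, y 0.3934 (then +3.8637 / +1.0353)
    (7,3) via y @ 0.3934
    (7,4) via y @ 1.4287
    (8,4) via x @ 1.5068
    (8,5) via y @ 2.4640  # hit
  → r_2 = 2.4640
beam 3: φ=0°, α=120°
  direction (-0.5000, 0.8660); cell (7,2); t to first gridline: x 1.2200, y 0.4388 (then +2.0000 / +1.1547)
    (7,3) via y @ 0.4388
    (6,3) via x @ 1.2200
    (6,4) via y @ 1.5935
    (6,5) via y @ 2.7482  # hit
  → r_3 = 2.7482
beam 4: φ=45°, α=165°
  direction (-0.9659, 0.2588); cell (7,2); t to first gridline: x 0.6315, y 1.4682 (then +1.0353 / +3.8637)
    (6,2) via x @ 0.6315
    (6,3) via y @ 1.4682
    (5,3) via x @ 1.6668
    (4,3) via x @ 2.7021
    (3,3) via x @ 3.7373
    (2,3) via x @ 4.7726
    (2,4) via y @ 5.3319
    (1,4) via x @ 5.8079
    (0,4) via x @ 6.8432  # hit
  → r_4 = 6.8432
beam 5: φ=90°, α=210°
  direction (-0.8660, -0.5000); cell (7,2); t to first gridline: x 0.7044, y 1.2400 (then +1.1547 / +2.0000)
    (6,2) via x @ 0.7044
    (6,1) via y @ 1.2400
    (5,1) via x @ 1.8591
    (4,1) via x @ 3.0138
    (4,0) via y @ 3.2400  # hit
  → r_5 = 3.2400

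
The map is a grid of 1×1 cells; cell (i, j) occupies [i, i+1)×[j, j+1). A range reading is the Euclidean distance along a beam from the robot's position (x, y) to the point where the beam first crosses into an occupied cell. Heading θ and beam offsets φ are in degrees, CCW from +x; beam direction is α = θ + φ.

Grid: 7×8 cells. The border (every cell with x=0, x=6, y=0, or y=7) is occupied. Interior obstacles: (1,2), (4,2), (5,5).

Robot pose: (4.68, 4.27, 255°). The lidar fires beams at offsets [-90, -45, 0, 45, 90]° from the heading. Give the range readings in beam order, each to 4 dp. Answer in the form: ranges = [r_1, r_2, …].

ranges = [3.8098, 3.0946, 1.3148, 2.6400, 1.3666]

beam 1: φ=-90°, α=165°
  d=(-0.9659,0.2588)  start (4,4)  tX=0.7040 tY=2.8205  stride 1/|dx|=1.0353 1/|dy|=3.8637
    cross x-line → (3,4), t=0.7040
    cross x-line → (2,4), t=1.7393
    cross x-line → (1,4), t=2.7745
    cross y-line → (1,5), t=2.8205
    cross x-line → (0,5), t=3.8098 (wall)
  → r_1 = 3.8098
beam 2: φ=-45°, α=210°
  d=(-0.8660,-0.5000)  start (4,4)  tX=0.7852 tY=0.5400  stride 1/|dx|=1.1547 1/|dy|=2.0000
    cross y-line → (4,3), t=0.5400
    cross x-line → (3,3), t=0.7852
    cross x-line → (2,3), t=1.9399
    cross y-line → (2,2), t=2.5400
    cross x-line → (1,2), t=3.0946 (wall)
  → r_2 = 3.0946
beam 3: φ=0°, α=255°
  d=(-0.2588,-0.9659)  start (4,4)  tX=2.6273 tY=0.2795  stride 1/|dx|=3.8637 1/|dy|=1.0353
    cross y-line → (4,3), t=0.2795
    cross y-line → (4,2), t=1.3148 (wall)
  → r_3 = 1.3148
beam 4: φ=45°, α=300°
  d=(0.5000,-0.8660)  start (4,4)  tX=0.6400 tY=0.3118  stride 1/|dx|=2.0000 1/|dy|=1.1547
    cross y-line → (4,3), t=0.3118
    cross x-line → (5,3), t=0.6400
    cross y-line → (5,2), t=1.4665
    cross y-line → (5,1), t=2.6212
    cross x-line → (6,1), t=2.6400 (wall)
  → r_4 = 2.6400
beam 5: φ=90°, α=345°
  d=(0.9659,-0.2588)  start (4,4)  tX=0.3313 tY=1.0432  stride 1/|dx|=1.0353 1/|dy|=3.8637
    cross x-line → (5,4), t=0.3313
    cross y-line → (5,3), t=1.0432
    cross x-line → (6,3), t=1.3666 (wall)
  → r_5 = 1.3666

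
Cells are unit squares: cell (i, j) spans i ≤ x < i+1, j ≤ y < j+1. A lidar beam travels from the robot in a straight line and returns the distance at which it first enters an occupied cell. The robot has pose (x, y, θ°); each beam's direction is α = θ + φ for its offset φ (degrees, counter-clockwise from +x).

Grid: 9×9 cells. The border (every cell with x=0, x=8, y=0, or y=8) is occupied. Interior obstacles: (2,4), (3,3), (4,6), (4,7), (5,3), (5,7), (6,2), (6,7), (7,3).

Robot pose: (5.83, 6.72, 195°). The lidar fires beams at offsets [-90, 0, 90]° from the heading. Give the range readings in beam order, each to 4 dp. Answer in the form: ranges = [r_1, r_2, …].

beam 1: φ=-90°, α=105°
  direction (-0.2588, 0.9659); cell (5,6); t to first gridline: x 3.2069, y 0.2899 (then +3.8637 / +1.0353)
    (5,7) via y @ 0.2899  # hit
  → r_1 = 0.2899
beam 2: φ=0°, α=195°
  direction (-0.9659, -0.2588); cell (5,6); t to first gridline: x 0.8593, y 2.7819 (then +1.0353 / +3.8637)
    (4,6) via x @ 0.8593  # hit
  → r_2 = 0.8593
beam 3: φ=90°, α=285°
  direction (0.2588, -0.9659); cell (5,6); t to first gridline: x 0.6568, y 0.7454 (then +3.8637 / +1.0353)
    (6,6) via x @ 0.6568
    (6,5) via y @ 0.7454
    (6,4) via y @ 1.7807
    (6,3) via y @ 2.8160
    (6,2) via y @ 3.8512  # hit
  → r_3 = 3.8512

ranges = [0.2899, 0.8593, 3.8512]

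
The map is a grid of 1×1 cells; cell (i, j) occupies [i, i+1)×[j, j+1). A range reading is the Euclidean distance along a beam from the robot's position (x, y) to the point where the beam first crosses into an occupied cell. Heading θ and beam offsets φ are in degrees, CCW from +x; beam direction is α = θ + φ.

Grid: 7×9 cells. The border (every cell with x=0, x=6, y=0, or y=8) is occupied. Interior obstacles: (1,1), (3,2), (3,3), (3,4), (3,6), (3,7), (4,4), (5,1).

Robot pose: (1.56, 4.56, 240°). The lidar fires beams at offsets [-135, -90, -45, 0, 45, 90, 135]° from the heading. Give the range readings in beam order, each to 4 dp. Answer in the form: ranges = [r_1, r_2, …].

ranges = [2.1637, 0.6466, 0.5798, 1.1200, 3.6856, 1.6628, 1.4908]

beam 1: φ=-135°, α=105°
  direction (-0.2588, 0.9659); cell (1,4); t to first gridline: x 2.1637, y 0.4555 (then +3.8637 / +1.0353)
    (1,5) via y @ 0.4555
    (1,6) via y @ 1.4908
    (0,6) via x @ 2.1637  # hit
  → r_1 = 2.1637
beam 2: φ=-90°, α=150°
  direction (-0.8660, 0.5000); cell (1,4); t to first gridline: x 0.6466, y 0.8800 (then +1.1547 / +2.0000)
    (0,4) via x @ 0.6466  # hit
  → r_2 = 0.6466
beam 3: φ=-45°, α=195°
  direction (-0.9659, -0.2588); cell (1,4); t to first gridline: x 0.5798, y 2.1637 (then +1.0353 / +3.8637)
    (0,4) via x @ 0.5798  # hit
  → r_3 = 0.5798
beam 4: φ=0°, α=240°
  direction (-0.5000, -0.8660); cell (1,4); t to first gridline: x 1.1200, y 0.6466 (then +2.0000 / +1.1547)
    (1,3) via y @ 0.6466
    (0,3) via x @ 1.1200  # hit
  → r_4 = 1.1200
beam 5: φ=45°, α=285°
  direction (0.2588, -0.9659); cell (1,4); t to first gridline: x 1.7000, y 0.5798 (then +3.8637 / +1.0353)
    (1,3) via y @ 0.5798
    (1,2) via y @ 1.6150
    (2,2) via x @ 1.7000
    (2,1) via y @ 2.6503
    (2,0) via y @ 3.6856  # hit
  → r_5 = 3.6856
beam 6: φ=90°, α=330°
  direction (0.8660, -0.5000); cell (1,4); t to first gridline: x 0.5081, y 1.1200 (then +1.1547 / +2.0000)
    (2,4) via x @ 0.5081
    (2,3) via y @ 1.1200
    (3,3) via x @ 1.6628  # hit
  → r_6 = 1.6628
beam 7: φ=135°, α=15°
  direction (0.9659, 0.2588); cell (1,4); t to first gridline: x 0.4555, y 1.7000 (then +1.0353 / +3.8637)
    (2,4) via x @ 0.4555
    (3,4) via x @ 1.4908  # hit
  → r_7 = 1.4908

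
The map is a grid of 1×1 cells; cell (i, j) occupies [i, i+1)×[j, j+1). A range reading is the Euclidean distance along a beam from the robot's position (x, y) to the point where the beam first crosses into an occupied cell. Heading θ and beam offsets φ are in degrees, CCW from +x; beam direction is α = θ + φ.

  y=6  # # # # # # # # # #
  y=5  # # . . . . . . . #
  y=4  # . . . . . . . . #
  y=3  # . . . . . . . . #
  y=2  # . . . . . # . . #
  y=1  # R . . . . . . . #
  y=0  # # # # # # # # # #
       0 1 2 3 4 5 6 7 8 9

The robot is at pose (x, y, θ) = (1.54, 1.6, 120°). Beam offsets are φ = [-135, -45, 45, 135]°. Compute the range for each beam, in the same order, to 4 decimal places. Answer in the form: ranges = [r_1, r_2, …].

beam 1: φ=-135°, α=345°
  dir = (cos 345°, sin 345°) = (0.9659, -0.2588); from cell (1,1)
  next x-line at t=0.4762, next y-line at t=2.3182; Δt_x=1.0353, Δt_y=3.8637
    x: enter (2,1) at t=0.4762
    x: enter (3,1) at t=1.5115
    y: enter (3,0) at t=2.3182 ← occupied
  → r_1 = 2.3182
beam 2: φ=-45°, α=75°
  dir = (cos 75°, sin 75°) = (0.2588, 0.9659); from cell (1,1)
  next x-line at t=1.7773, next y-line at t=0.4141; Δt_x=3.8637, Δt_y=1.0353
    y: enter (1,2) at t=0.4141
    y: enter (1,3) at t=1.4494
    x: enter (2,3) at t=1.7773
    y: enter (2,4) at t=2.4847
    y: enter (2,5) at t=3.5199
    y: enter (2,6) at t=4.5552 ← occupied
  → r_2 = 4.5552
beam 3: φ=45°, α=165°
  dir = (cos 165°, sin 165°) = (-0.9659, 0.2588); from cell (1,1)
  next x-line at t=0.5590, next y-line at t=1.5455; Δt_x=1.0353, Δt_y=3.8637
    x: enter (0,1) at t=0.5590 ← occupied
  → r_3 = 0.5590
beam 4: φ=135°, α=255°
  dir = (cos 255°, sin 255°) = (-0.2588, -0.9659); from cell (1,1)
  next x-line at t=2.0864, next y-line at t=0.6212; Δt_x=3.8637, Δt_y=1.0353
    y: enter (1,0) at t=0.6212 ← occupied
  → r_4 = 0.6212

ranges = [2.3182, 4.5552, 0.5590, 0.6212]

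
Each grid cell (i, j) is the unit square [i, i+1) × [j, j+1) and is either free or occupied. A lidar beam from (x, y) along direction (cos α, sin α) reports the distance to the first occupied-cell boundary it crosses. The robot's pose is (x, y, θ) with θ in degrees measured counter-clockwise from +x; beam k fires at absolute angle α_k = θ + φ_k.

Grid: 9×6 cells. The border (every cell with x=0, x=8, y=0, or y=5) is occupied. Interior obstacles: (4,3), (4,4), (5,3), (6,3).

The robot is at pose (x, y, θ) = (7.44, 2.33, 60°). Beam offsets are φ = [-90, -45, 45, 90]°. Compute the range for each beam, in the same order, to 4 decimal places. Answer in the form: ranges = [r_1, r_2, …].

beam 1: φ=-90°, α=330°
  direction (0.8660, -0.5000); cell (7,2); t to first gridline: x 0.6466, y 0.6600 (then +1.1547 / +2.0000)
    (8,2) via x @ 0.6466  # hit
  → r_1 = 0.6466
beam 2: φ=-45°, α=15°
  direction (0.9659, 0.2588); cell (7,2); t to first gridline: x 0.5798, y 2.5887 (then +1.0353 / +3.8637)
    (8,2) via x @ 0.5798  # hit
  → r_2 = 0.5798
beam 3: φ=45°, α=105°
  direction (-0.2588, 0.9659); cell (7,2); t to first gridline: x 1.7000, y 0.6936 (then +3.8637 / +1.0353)
    (7,3) via y @ 0.6936
    (6,3) via x @ 1.7000  # hit
  → r_3 = 1.7000
beam 4: φ=90°, α=150°
  direction (-0.8660, 0.5000); cell (7,2); t to first gridline: x 0.5081, y 1.3400 (then +1.1547 / +2.0000)
    (6,2) via x @ 0.5081
    (6,3) via y @ 1.3400  # hit
  → r_4 = 1.3400

ranges = [0.6466, 0.5798, 1.7000, 1.3400]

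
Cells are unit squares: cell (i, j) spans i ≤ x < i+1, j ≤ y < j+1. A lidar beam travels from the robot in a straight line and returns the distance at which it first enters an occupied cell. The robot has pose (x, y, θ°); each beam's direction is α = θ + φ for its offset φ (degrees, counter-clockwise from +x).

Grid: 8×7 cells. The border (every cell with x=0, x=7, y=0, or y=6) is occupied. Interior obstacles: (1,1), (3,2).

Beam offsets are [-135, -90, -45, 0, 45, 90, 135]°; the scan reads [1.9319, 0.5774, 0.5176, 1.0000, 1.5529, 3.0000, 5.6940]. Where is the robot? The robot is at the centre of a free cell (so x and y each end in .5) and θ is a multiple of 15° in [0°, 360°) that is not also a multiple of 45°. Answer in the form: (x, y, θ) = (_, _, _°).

Candidates: 28 free-cell centres × 16 headings = 448 poses. Raycast each; keep the one whose scan matches to 4 dp.
  (5.5, 5.5, 15°): beam 1 = 3.0000 ≠ 1.9319 ✗
  (5.5, 3.5, 300°): beam 1 = 4.6587 ≠ 1.9319 ✗
  (6.5, 4.5, 165°): beam 1 = 0.5774 ≠ 1.9319 ✗
  (1.5, 5.5, 60°): beam 1 = 4.6587 ≠ 1.9319 ✗
  (6.5, 1.5, 105°): beam 1 = 0.5774 ≠ 1.9319 ✗
  …
  (6.5, 4.5, 60°): r_1=1.9319, r_2=0.5774, r_3=0.5176, r_4=1.0000, r_5=1.5529, r_6=3.0000, r_7=5.6940 — all match ✓
Only this pose fits every beam.

(x, y, θ) = (6.5, 4.5, 60°)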